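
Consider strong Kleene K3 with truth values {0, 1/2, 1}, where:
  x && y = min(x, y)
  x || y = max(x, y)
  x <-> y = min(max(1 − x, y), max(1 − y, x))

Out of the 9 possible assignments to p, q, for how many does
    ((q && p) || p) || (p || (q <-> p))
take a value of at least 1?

p = 0, q = 0 ↦ 1  ≥
p = 0, q = 1/2 ↦ 1/2  <
p = 0, q = 1 ↦ 0  <
p = 1/2, q = 0 ↦ 1/2  <
p = 1/2, q = 1/2 ↦ 1/2  <
p = 1/2, q = 1 ↦ 1/2  <
p = 1, q = 0 ↦ 1  ≥
p = 1, q = 1/2 ↦ 1  ≥
p = 1, q = 1 ↦ 1  ≥
So 4 of the 9 assignments meet the threshold.

4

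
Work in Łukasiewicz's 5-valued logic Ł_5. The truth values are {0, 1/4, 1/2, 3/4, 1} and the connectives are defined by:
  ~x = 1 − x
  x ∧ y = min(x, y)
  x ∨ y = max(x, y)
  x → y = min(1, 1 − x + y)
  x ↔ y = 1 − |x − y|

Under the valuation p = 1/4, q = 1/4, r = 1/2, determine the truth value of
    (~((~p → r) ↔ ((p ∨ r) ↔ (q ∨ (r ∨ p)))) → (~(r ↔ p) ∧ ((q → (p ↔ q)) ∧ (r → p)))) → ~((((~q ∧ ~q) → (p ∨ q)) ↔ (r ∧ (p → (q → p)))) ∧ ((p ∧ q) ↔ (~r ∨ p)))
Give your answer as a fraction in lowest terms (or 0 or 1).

~p = ~1/4 = 3/4
~p → r = 3/4 → 1/2 = 3/4
p ∨ r = 1/4 ∨ 1/2 = 1/2
r ∨ p = 1/2 ∨ 1/4 = 1/2
q ∨ (r ∨ p) = 1/4 ∨ 1/2 = 1/2
(p ∨ r) ↔ (q ∨ (r ∨ p)) = 1/2 ↔ 1/2 = 1
(~p → r) ↔ ((p ∨ r) ↔ (q ∨ (r ∨ p))) = 3/4 ↔ 1 = 3/4
~((~p → r) ↔ ((p ∨ r) ↔ (q ∨ (r ∨ p)))) = ~3/4 = 1/4
r ↔ p = 1/2 ↔ 1/4 = 3/4
~(r ↔ p) = ~3/4 = 1/4
p ↔ q = 1/4 ↔ 1/4 = 1
q → (p ↔ q) = 1/4 → 1 = 1
r → p = 1/2 → 1/4 = 3/4
(q → (p ↔ q)) ∧ (r → p) = 1 ∧ 3/4 = 3/4
~(r ↔ p) ∧ ((q → (p ↔ q)) ∧ (r → p)) = 1/4 ∧ 3/4 = 1/4
~((~p → r) ↔ ((p ∨ r) ↔ (q ∨ (r ∨ p)))) → (~(r ↔ p) ∧ ((q → (p ↔ q)) ∧ (r → p))) = 1/4 → 1/4 = 1
~q = ~1/4 = 3/4
~q = ~1/4 = 3/4
~q ∧ ~q = 3/4 ∧ 3/4 = 3/4
p ∨ q = 1/4 ∨ 1/4 = 1/4
(~q ∧ ~q) → (p ∨ q) = 3/4 → 1/4 = 1/2
q → p = 1/4 → 1/4 = 1
p → (q → p) = 1/4 → 1 = 1
r ∧ (p → (q → p)) = 1/2 ∧ 1 = 1/2
((~q ∧ ~q) → (p ∨ q)) ↔ (r ∧ (p → (q → p))) = 1/2 ↔ 1/2 = 1
p ∧ q = 1/4 ∧ 1/4 = 1/4
~r = ~1/2 = 1/2
~r ∨ p = 1/2 ∨ 1/4 = 1/2
(p ∧ q) ↔ (~r ∨ p) = 1/4 ↔ 1/2 = 3/4
(((~q ∧ ~q) → (p ∨ q)) ↔ (r ∧ (p → (q → p)))) ∧ ((p ∧ q) ↔ (~r ∨ p)) = 1 ∧ 3/4 = 3/4
~((((~q ∧ ~q) → (p ∨ q)) ↔ (r ∧ (p → (q → p)))) ∧ ((p ∧ q) ↔ (~r ∨ p))) = ~3/4 = 1/4
(~((~p → r) ↔ ((p ∨ r) ↔ (q ∨ (r ∨ p)))) → (~(r ↔ p) ∧ ((q → (p ↔ q)) ∧ (r → p)))) → ~((((~q ∧ ~q) → (p ∨ q)) ↔ (r ∧ (p → (q → p)))) ∧ ((p ∧ q) ↔ (~r ∨ p))) = 1 → 1/4 = 1/4

1/4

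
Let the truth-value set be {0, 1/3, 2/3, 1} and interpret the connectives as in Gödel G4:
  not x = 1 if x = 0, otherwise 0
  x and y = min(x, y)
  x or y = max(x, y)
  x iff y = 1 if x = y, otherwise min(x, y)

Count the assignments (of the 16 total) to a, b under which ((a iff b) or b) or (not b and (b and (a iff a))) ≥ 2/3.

a = 0, b = 0 ↦ 1  ≥
a = 0, b = 1/3 ↦ 1/3  <
a = 0, b = 2/3 ↦ 2/3  ≥
a = 0, b = 1 ↦ 1  ≥
a = 1/3, b = 0 ↦ 0  <
a = 1/3, b = 1/3 ↦ 1  ≥
a = 1/3, b = 2/3 ↦ 2/3  ≥
a = 1/3, b = 1 ↦ 1  ≥
a = 2/3, b = 0 ↦ 0  <
a = 2/3, b = 1/3 ↦ 1/3  <
a = 2/3, b = 2/3 ↦ 1  ≥
a = 2/3, b = 1 ↦ 1  ≥
a = 1, b = 0 ↦ 0  <
a = 1, b = 1/3 ↦ 1/3  <
a = 1, b = 2/3 ↦ 2/3  ≥
a = 1, b = 1 ↦ 1  ≥
So 10 of the 16 assignments meet the threshold.

10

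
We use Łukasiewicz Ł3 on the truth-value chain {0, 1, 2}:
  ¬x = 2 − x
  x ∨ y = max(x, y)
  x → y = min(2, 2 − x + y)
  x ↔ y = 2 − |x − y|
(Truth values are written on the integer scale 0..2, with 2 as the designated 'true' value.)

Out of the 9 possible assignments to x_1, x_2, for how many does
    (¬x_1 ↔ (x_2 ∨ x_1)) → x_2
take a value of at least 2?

7

x_1 = 0, x_2 = 0 ↦ 2  ≥
x_1 = 0, x_2 = 1 ↦ 2  ≥
x_1 = 0, x_2 = 2 ↦ 2  ≥
x_1 = 1, x_2 = 0 ↦ 0  <
x_1 = 1, x_2 = 1 ↦ 1  <
x_1 = 1, x_2 = 2 ↦ 2  ≥
x_1 = 2, x_2 = 0 ↦ 2  ≥
x_1 = 2, x_2 = 1 ↦ 2  ≥
x_1 = 2, x_2 = 2 ↦ 2  ≥
So 7 of the 9 assignments meet the threshold.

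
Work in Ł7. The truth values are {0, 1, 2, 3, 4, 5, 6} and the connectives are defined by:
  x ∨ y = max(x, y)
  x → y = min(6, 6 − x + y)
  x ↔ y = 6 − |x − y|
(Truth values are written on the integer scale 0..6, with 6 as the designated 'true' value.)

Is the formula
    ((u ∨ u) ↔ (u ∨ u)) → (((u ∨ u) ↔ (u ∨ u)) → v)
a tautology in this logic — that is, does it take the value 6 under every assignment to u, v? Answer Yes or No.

Counterexample: take u = 0, v = 0.
u ∨ u = 0 ∨ 0 = 0
u ∨ u = 0 ∨ 0 = 0
(u ∨ u) ↔ (u ∨ u) = 0 ↔ 0 = 6
u ∨ u = 0 ∨ 0 = 0
u ∨ u = 0 ∨ 0 = 0
(u ∨ u) ↔ (u ∨ u) = 0 ↔ 0 = 6
((u ∨ u) ↔ (u ∨ u)) → v = 6 → 0 = 0
((u ∨ u) ↔ (u ∨ u)) → (((u ∨ u) ↔ (u ∨ u)) → v) = 6 → 0 = 0
This gives 0 ≠ 6.

No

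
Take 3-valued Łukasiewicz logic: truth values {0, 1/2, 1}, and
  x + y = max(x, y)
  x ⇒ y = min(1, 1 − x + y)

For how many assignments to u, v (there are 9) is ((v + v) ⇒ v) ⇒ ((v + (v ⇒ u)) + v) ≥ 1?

u = 0, v = 0 ↦ 1  ≥
u = 0, v = 1/2 ↦ 1/2  <
u = 0, v = 1 ↦ 1  ≥
u = 1/2, v = 0 ↦ 1  ≥
u = 1/2, v = 1/2 ↦ 1  ≥
u = 1/2, v = 1 ↦ 1  ≥
u = 1, v = 0 ↦ 1  ≥
u = 1, v = 1/2 ↦ 1  ≥
u = 1, v = 1 ↦ 1  ≥
So 8 of the 9 assignments meet the threshold.

8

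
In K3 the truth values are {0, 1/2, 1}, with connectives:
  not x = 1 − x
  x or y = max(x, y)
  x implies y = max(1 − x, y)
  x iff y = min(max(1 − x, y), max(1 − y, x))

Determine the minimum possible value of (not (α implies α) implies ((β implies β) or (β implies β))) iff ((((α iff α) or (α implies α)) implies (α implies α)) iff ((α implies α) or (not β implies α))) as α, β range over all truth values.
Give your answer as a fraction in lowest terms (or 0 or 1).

Take α = 1/2, β = 0:
α implies α = 1/2 implies 1/2 = 1/2
not (α implies α) = not 1/2 = 1/2
β implies β = 0 implies 0 = 1
β implies β = 0 implies 0 = 1
(β implies β) or (β implies β) = 1 or 1 = 1
not (α implies α) implies ((β implies β) or (β implies β)) = 1/2 implies 1 = 1
α iff α = 1/2 iff 1/2 = 1/2
α implies α = 1/2 implies 1/2 = 1/2
(α iff α) or (α implies α) = 1/2 or 1/2 = 1/2
α implies α = 1/2 implies 1/2 = 1/2
((α iff α) or (α implies α)) implies (α implies α) = 1/2 implies 1/2 = 1/2
α implies α = 1/2 implies 1/2 = 1/2
not β = not 0 = 1
not β implies α = 1 implies 1/2 = 1/2
(α implies α) or (not β implies α) = 1/2 or 1/2 = 1/2
(((α iff α) or (α implies α)) implies (α implies α)) iff ((α implies α) or (not β implies α)) = 1/2 iff 1/2 = 1/2
(not (α implies α) implies ((β implies β) or (β implies β))) iff ((((α iff α) or (α implies α)) implies (α implies α)) iff ((α implies α) or (not β implies α))) = 1 iff 1/2 = 1/2
No assignment yields a value below 1/2, so this is the minimum.

1/2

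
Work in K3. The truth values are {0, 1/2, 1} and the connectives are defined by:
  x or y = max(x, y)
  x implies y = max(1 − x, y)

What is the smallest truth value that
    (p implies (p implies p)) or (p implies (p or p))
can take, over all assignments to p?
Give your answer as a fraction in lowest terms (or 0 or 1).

Take p = 1/2:
p implies p = 1/2 implies 1/2 = 1/2
p implies (p implies p) = 1/2 implies 1/2 = 1/2
p or p = 1/2 or 1/2 = 1/2
p implies (p or p) = 1/2 implies 1/2 = 1/2
(p implies (p implies p)) or (p implies (p or p)) = 1/2 or 1/2 = 1/2
No assignment yields a value below 1/2, so this is the minimum.

1/2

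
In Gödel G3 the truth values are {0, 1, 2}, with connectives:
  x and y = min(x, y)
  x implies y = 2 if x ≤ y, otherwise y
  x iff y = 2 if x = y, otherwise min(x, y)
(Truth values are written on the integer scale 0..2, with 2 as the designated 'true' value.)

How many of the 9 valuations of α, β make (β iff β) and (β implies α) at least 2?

6

α = 0, β = 0 ↦ 2  ≥
α = 0, β = 1 ↦ 0  <
α = 0, β = 2 ↦ 0  <
α = 1, β = 0 ↦ 2  ≥
α = 1, β = 1 ↦ 2  ≥
α = 1, β = 2 ↦ 1  <
α = 2, β = 0 ↦ 2  ≥
α = 2, β = 1 ↦ 2  ≥
α = 2, β = 2 ↦ 2  ≥
So 6 of the 9 assignments meet the threshold.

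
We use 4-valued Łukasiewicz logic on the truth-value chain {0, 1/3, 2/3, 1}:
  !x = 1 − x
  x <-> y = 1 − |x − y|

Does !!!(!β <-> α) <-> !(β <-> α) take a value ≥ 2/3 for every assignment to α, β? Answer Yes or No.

Counterexample: take α = 0, β = 0.
!β = !0 = 1
!β <-> α = 1 <-> 0 = 0
!(!β <-> α) = !0 = 1
!!(!β <-> α) = !1 = 0
!!!(!β <-> α) = !0 = 1
β <-> α = 0 <-> 0 = 1
!(β <-> α) = !1 = 0
!!!(!β <-> α) <-> !(β <-> α) = 1 <-> 0 = 0
This gives 0, which is below 2/3.

No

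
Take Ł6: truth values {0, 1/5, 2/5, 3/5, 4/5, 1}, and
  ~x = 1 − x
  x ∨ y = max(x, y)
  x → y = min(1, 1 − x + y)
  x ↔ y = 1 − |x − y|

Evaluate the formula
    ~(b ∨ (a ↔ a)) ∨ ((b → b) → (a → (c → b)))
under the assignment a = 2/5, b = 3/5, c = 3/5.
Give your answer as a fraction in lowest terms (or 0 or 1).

1

a ↔ a = 2/5 ↔ 2/5 = 1
b ∨ (a ↔ a) = 3/5 ∨ 1 = 1
~(b ∨ (a ↔ a)) = ~1 = 0
b → b = 3/5 → 3/5 = 1
c → b = 3/5 → 3/5 = 1
a → (c → b) = 2/5 → 1 = 1
(b → b) → (a → (c → b)) = 1 → 1 = 1
~(b ∨ (a ↔ a)) ∨ ((b → b) → (a → (c → b))) = 0 ∨ 1 = 1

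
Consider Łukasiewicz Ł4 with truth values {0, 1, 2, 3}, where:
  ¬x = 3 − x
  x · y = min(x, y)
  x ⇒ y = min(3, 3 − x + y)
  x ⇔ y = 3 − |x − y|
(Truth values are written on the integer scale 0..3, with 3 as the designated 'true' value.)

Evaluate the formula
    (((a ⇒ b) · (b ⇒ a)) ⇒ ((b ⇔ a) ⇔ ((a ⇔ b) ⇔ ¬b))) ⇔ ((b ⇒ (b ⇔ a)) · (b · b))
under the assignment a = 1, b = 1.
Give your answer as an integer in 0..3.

2

a ⇒ b = 1 ⇒ 1 = 3
b ⇒ a = 1 ⇒ 1 = 3
(a ⇒ b) · (b ⇒ a) = 3 · 3 = 3
b ⇔ a = 1 ⇔ 1 = 3
a ⇔ b = 1 ⇔ 1 = 3
¬b = ¬1 = 2
(a ⇔ b) ⇔ ¬b = 3 ⇔ 2 = 2
(b ⇔ a) ⇔ ((a ⇔ b) ⇔ ¬b) = 3 ⇔ 2 = 2
((a ⇒ b) · (b ⇒ a)) ⇒ ((b ⇔ a) ⇔ ((a ⇔ b) ⇔ ¬b)) = 3 ⇒ 2 = 2
b ⇔ a = 1 ⇔ 1 = 3
b ⇒ (b ⇔ a) = 1 ⇒ 3 = 3
b · b = 1 · 1 = 1
(b ⇒ (b ⇔ a)) · (b · b) = 3 · 1 = 1
(((a ⇒ b) · (b ⇒ a)) ⇒ ((b ⇔ a) ⇔ ((a ⇔ b) ⇔ ¬b))) ⇔ ((b ⇒ (b ⇔ a)) · (b · b)) = 2 ⇔ 1 = 2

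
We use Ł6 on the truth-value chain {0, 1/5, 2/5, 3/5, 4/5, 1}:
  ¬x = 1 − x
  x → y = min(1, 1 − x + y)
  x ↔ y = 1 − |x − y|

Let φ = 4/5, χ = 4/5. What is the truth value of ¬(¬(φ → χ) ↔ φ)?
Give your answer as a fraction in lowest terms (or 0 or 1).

φ → χ = 4/5 → 4/5 = 1
¬(φ → χ) = ¬1 = 0
¬(φ → χ) ↔ φ = 0 ↔ 4/5 = 1/5
¬(¬(φ → χ) ↔ φ) = ¬1/5 = 4/5

4/5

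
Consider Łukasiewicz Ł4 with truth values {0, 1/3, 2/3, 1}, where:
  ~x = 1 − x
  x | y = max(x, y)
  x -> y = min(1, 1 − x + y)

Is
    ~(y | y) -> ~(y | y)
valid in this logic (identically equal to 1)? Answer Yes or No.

Yes

y = 0 ↦ 1
y = 1/3 ↦ 1
y = 2/3 ↦ 1
y = 1 ↦ 1
Every assignment gives a value ≥ 1.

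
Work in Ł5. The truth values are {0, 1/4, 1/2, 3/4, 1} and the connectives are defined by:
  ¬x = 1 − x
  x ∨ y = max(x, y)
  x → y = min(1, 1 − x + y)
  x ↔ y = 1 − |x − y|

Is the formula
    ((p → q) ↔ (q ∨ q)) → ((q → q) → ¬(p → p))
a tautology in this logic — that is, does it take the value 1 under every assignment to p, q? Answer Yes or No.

Counterexample: take p = 0, q = 1/4.
p → q = 0 → 1/4 = 1
q ∨ q = 1/4 ∨ 1/4 = 1/4
(p → q) ↔ (q ∨ q) = 1 ↔ 1/4 = 1/4
q → q = 1/4 → 1/4 = 1
p → p = 0 → 0 = 1
¬(p → p) = ¬1 = 0
(q → q) → ¬(p → p) = 1 → 0 = 0
((p → q) ↔ (q ∨ q)) → ((q → q) → ¬(p → p)) = 1/4 → 0 = 3/4
This gives 3/4 ≠ 1.

No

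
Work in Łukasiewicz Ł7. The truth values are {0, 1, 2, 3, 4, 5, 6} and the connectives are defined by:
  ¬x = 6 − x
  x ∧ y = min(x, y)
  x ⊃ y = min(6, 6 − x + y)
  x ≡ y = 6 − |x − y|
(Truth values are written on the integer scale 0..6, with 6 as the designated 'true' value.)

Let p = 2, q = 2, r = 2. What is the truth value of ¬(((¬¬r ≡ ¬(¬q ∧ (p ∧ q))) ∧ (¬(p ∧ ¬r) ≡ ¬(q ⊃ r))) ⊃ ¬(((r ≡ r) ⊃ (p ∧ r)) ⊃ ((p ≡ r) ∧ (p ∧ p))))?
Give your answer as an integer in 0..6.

¬r = ¬2 = 4
¬¬r = ¬4 = 2
¬q = ¬2 = 4
p ∧ q = 2 ∧ 2 = 2
¬q ∧ (p ∧ q) = 4 ∧ 2 = 2
¬(¬q ∧ (p ∧ q)) = ¬2 = 4
¬¬r ≡ ¬(¬q ∧ (p ∧ q)) = 2 ≡ 4 = 4
¬r = ¬2 = 4
p ∧ ¬r = 2 ∧ 4 = 2
¬(p ∧ ¬r) = ¬2 = 4
q ⊃ r = 2 ⊃ 2 = 6
¬(q ⊃ r) = ¬6 = 0
¬(p ∧ ¬r) ≡ ¬(q ⊃ r) = 4 ≡ 0 = 2
(¬¬r ≡ ¬(¬q ∧ (p ∧ q))) ∧ (¬(p ∧ ¬r) ≡ ¬(q ⊃ r)) = 4 ∧ 2 = 2
r ≡ r = 2 ≡ 2 = 6
p ∧ r = 2 ∧ 2 = 2
(r ≡ r) ⊃ (p ∧ r) = 6 ⊃ 2 = 2
p ≡ r = 2 ≡ 2 = 6
p ∧ p = 2 ∧ 2 = 2
(p ≡ r) ∧ (p ∧ p) = 6 ∧ 2 = 2
((r ≡ r) ⊃ (p ∧ r)) ⊃ ((p ≡ r) ∧ (p ∧ p)) = 2 ⊃ 2 = 6
¬(((r ≡ r) ⊃ (p ∧ r)) ⊃ ((p ≡ r) ∧ (p ∧ p))) = ¬6 = 0
((¬¬r ≡ ¬(¬q ∧ (p ∧ q))) ∧ (¬(p ∧ ¬r) ≡ ¬(q ⊃ r))) ⊃ ¬(((r ≡ r) ⊃ (p ∧ r)) ⊃ ((p ≡ r) ∧ (p ∧ p))) = 2 ⊃ 0 = 4
¬(((¬¬r ≡ ¬(¬q ∧ (p ∧ q))) ∧ (¬(p ∧ ¬r) ≡ ¬(q ⊃ r))) ⊃ ¬(((r ≡ r) ⊃ (p ∧ r)) ⊃ ((p ≡ r) ∧ (p ∧ p)))) = ¬4 = 2

2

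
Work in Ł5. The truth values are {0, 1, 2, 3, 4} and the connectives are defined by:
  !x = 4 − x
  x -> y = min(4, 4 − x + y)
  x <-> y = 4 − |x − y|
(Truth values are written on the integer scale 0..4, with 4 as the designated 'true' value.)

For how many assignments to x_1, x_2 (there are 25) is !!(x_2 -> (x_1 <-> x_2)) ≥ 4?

19

value 4: 19 assignments (counts)
value 3: 2 assignments
value 2: 2 assignments
value 1: 1 assignment
value 0: 1 assignment
So 19 of the 25 assignments meet the threshold.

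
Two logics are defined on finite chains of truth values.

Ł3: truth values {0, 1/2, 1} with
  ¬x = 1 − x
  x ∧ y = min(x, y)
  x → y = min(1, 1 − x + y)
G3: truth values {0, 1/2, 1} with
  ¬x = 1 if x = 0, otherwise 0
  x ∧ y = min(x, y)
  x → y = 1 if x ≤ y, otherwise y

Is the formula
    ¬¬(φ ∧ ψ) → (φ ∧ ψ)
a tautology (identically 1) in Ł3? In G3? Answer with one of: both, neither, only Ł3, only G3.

In Ł3: every assignment gives 1 — tautology.
In G3: at φ = 1/2, ψ = 1/2 the value is 1/2 — not a tautology.

only Ł3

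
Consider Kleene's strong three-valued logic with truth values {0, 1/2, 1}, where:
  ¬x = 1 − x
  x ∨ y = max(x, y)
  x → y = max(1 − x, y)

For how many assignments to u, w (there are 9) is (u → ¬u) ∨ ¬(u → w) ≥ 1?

u = 0, w = 0 ↦ 1  ≥
u = 0, w = 1/2 ↦ 1  ≥
u = 0, w = 1 ↦ 1  ≥
u = 1/2, w = 0 ↦ 1/2  <
u = 1/2, w = 1/2 ↦ 1/2  <
u = 1/2, w = 1 ↦ 1/2  <
u = 1, w = 0 ↦ 1  ≥
u = 1, w = 1/2 ↦ 1/2  <
u = 1, w = 1 ↦ 0  <
So 4 of the 9 assignments meet the threshold.

4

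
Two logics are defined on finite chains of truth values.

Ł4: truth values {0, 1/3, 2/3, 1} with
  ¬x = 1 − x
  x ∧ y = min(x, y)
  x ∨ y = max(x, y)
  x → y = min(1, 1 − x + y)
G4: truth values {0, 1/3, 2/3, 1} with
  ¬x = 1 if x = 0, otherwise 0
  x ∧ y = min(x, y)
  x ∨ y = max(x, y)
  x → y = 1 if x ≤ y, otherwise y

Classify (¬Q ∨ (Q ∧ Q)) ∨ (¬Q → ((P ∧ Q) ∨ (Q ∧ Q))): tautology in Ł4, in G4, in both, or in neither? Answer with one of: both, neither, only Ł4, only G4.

only G4

In Ł4: at P = 0, Q = 1/3 the value is 2/3 — not a tautology.
In G4: every assignment gives 1 — tautology.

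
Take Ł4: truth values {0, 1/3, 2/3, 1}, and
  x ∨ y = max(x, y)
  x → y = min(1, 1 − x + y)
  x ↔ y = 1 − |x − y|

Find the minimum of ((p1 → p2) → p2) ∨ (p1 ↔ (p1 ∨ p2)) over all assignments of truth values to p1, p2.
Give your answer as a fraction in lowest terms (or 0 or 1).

2/3

Take p1 = 0, p2 = 1/3:
p1 → p2 = 0 → 1/3 = 1
(p1 → p2) → p2 = 1 → 1/3 = 1/3
p1 ∨ p2 = 0 ∨ 1/3 = 1/3
p1 ↔ (p1 ∨ p2) = 0 ↔ 1/3 = 2/3
((p1 → p2) → p2) ∨ (p1 ↔ (p1 ∨ p2)) = 1/3 ∨ 2/3 = 2/3
No assignment yields a value below 2/3, so this is the minimum.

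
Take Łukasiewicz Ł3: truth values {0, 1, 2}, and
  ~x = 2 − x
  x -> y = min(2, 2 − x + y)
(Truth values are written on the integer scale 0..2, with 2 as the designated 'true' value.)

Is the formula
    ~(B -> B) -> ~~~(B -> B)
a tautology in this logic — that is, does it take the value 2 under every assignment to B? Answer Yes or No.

Yes

B = 0 ↦ 2
B = 1 ↦ 2
B = 2 ↦ 2
Every assignment gives a value ≥ 2.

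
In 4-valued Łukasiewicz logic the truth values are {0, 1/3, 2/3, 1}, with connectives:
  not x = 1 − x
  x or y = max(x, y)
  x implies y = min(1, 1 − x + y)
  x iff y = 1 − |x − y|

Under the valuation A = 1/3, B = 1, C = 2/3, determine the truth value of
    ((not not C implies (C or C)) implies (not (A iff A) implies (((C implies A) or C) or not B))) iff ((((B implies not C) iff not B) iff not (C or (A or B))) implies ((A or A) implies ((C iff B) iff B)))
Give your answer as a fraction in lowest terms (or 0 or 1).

1

not C = not 2/3 = 1/3
not not C = not 1/3 = 2/3
C or C = 2/3 or 2/3 = 2/3
not not C implies (C or C) = 2/3 implies 2/3 = 1
A iff A = 1/3 iff 1/3 = 1
not (A iff A) = not 1 = 0
C implies A = 2/3 implies 1/3 = 2/3
(C implies A) or C = 2/3 or 2/3 = 2/3
not B = not 1 = 0
((C implies A) or C) or not B = 2/3 or 0 = 2/3
not (A iff A) implies (((C implies A) or C) or not B) = 0 implies 2/3 = 1
(not not C implies (C or C)) implies (not (A iff A) implies (((C implies A) or C) or not B)) = 1 implies 1 = 1
not C = not 2/3 = 1/3
B implies not C = 1 implies 1/3 = 1/3
not B = not 1 = 0
(B implies not C) iff not B = 1/3 iff 0 = 2/3
A or B = 1/3 or 1 = 1
C or (A or B) = 2/3 or 1 = 1
not (C or (A or B)) = not 1 = 0
((B implies not C) iff not B) iff not (C or (A or B)) = 2/3 iff 0 = 1/3
A or A = 1/3 or 1/3 = 1/3
C iff B = 2/3 iff 1 = 2/3
(C iff B) iff B = 2/3 iff 1 = 2/3
(A or A) implies ((C iff B) iff B) = 1/3 implies 2/3 = 1
(((B implies not C) iff not B) iff not (C or (A or B))) implies ((A or A) implies ((C iff B) iff B)) = 1/3 implies 1 = 1
((not not C implies (C or C)) implies (not (A iff A) implies (((C implies A) or C) or not B))) iff ((((B implies not C) iff not B) iff not (C or (A or B))) implies ((A or A) implies ((C iff B) iff B))) = 1 iff 1 = 1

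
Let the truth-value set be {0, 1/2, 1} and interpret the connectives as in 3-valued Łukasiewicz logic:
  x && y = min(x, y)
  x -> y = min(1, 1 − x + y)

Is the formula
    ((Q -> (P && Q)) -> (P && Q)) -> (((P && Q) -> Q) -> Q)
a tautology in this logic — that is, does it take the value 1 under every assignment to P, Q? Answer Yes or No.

Yes

P = 0, Q = 0 ↦ 1
P = 0, Q = 1/2 ↦ 1
P = 0, Q = 1 ↦ 1
P = 1/2, Q = 0 ↦ 1
P = 1/2, Q = 1/2 ↦ 1
P = 1/2, Q = 1 ↦ 1
P = 1, Q = 0 ↦ 1
P = 1, Q = 1/2 ↦ 1
P = 1, Q = 1 ↦ 1
Every assignment gives a value ≥ 1.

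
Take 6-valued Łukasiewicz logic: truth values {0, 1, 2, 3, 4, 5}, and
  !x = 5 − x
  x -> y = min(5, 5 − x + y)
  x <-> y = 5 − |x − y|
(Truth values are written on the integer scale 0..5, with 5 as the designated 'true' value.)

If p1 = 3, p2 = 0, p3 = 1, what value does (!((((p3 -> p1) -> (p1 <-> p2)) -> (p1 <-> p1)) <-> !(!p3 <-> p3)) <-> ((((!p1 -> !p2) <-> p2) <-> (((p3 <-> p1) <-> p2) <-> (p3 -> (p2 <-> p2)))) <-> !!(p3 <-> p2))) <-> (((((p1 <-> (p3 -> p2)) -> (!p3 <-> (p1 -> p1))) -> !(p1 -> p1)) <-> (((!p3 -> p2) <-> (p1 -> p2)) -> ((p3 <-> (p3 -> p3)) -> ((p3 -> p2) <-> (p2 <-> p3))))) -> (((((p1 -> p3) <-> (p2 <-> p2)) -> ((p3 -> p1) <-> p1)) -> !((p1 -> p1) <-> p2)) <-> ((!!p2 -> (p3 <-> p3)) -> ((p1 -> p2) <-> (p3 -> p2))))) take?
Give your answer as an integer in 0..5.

p3 -> p1 = 1 -> 3 = 5
p1 <-> p2 = 3 <-> 0 = 2
(p3 -> p1) -> (p1 <-> p2) = 5 -> 2 = 2
p1 <-> p1 = 3 <-> 3 = 5
((p3 -> p1) -> (p1 <-> p2)) -> (p1 <-> p1) = 2 -> 5 = 5
!p3 = !1 = 4
!p3 <-> p3 = 4 <-> 1 = 2
!(!p3 <-> p3) = !2 = 3
(((p3 -> p1) -> (p1 <-> p2)) -> (p1 <-> p1)) <-> !(!p3 <-> p3) = 5 <-> 3 = 3
!((((p3 -> p1) -> (p1 <-> p2)) -> (p1 <-> p1)) <-> !(!p3 <-> p3)) = !3 = 2
!p1 = !3 = 2
!p2 = !0 = 5
!p1 -> !p2 = 2 -> 5 = 5
(!p1 -> !p2) <-> p2 = 5 <-> 0 = 0
p3 <-> p1 = 1 <-> 3 = 3
(p3 <-> p1) <-> p2 = 3 <-> 0 = 2
p2 <-> p2 = 0 <-> 0 = 5
p3 -> (p2 <-> p2) = 1 -> 5 = 5
((p3 <-> p1) <-> p2) <-> (p3 -> (p2 <-> p2)) = 2 <-> 5 = 2
((!p1 -> !p2) <-> p2) <-> (((p3 <-> p1) <-> p2) <-> (p3 -> (p2 <-> p2))) = 0 <-> 2 = 3
p3 <-> p2 = 1 <-> 0 = 4
!(p3 <-> p2) = !4 = 1
!!(p3 <-> p2) = !1 = 4
(((!p1 -> !p2) <-> p2) <-> (((p3 <-> p1) <-> p2) <-> (p3 -> (p2 <-> p2)))) <-> !!(p3 <-> p2) = 3 <-> 4 = 4
!((((p3 -> p1) -> (p1 <-> p2)) -> (p1 <-> p1)) <-> !(!p3 <-> p3)) <-> ((((!p1 -> !p2) <-> p2) <-> (((p3 <-> p1) <-> p2) <-> (p3 -> (p2 <-> p2)))) <-> !!(p3 <-> p2)) = 2 <-> 4 = 3
p3 -> p2 = 1 -> 0 = 4
p1 <-> (p3 -> p2) = 3 <-> 4 = 4
!p3 = !1 = 4
p1 -> p1 = 3 -> 3 = 5
!p3 <-> (p1 -> p1) = 4 <-> 5 = 4
(p1 <-> (p3 -> p2)) -> (!p3 <-> (p1 -> p1)) = 4 -> 4 = 5
p1 -> p1 = 3 -> 3 = 5
!(p1 -> p1) = !5 = 0
((p1 <-> (p3 -> p2)) -> (!p3 <-> (p1 -> p1))) -> !(p1 -> p1) = 5 -> 0 = 0
!p3 = !1 = 4
!p3 -> p2 = 4 -> 0 = 1
p1 -> p2 = 3 -> 0 = 2
(!p3 -> p2) <-> (p1 -> p2) = 1 <-> 2 = 4
p3 -> p3 = 1 -> 1 = 5
p3 <-> (p3 -> p3) = 1 <-> 5 = 1
p3 -> p2 = 1 -> 0 = 4
p2 <-> p3 = 0 <-> 1 = 4
(p3 -> p2) <-> (p2 <-> p3) = 4 <-> 4 = 5
(p3 <-> (p3 -> p3)) -> ((p3 -> p2) <-> (p2 <-> p3)) = 1 -> 5 = 5
((!p3 -> p2) <-> (p1 -> p2)) -> ((p3 <-> (p3 -> p3)) -> ((p3 -> p2) <-> (p2 <-> p3))) = 4 -> 5 = 5
(((p1 <-> (p3 -> p2)) -> (!p3 <-> (p1 -> p1))) -> !(p1 -> p1)) <-> (((!p3 -> p2) <-> (p1 -> p2)) -> ((p3 <-> (p3 -> p3)) -> ((p3 -> p2) <-> (p2 <-> p3)))) = 0 <-> 5 = 0
p1 -> p3 = 3 -> 1 = 3
p2 <-> p2 = 0 <-> 0 = 5
(p1 -> p3) <-> (p2 <-> p2) = 3 <-> 5 = 3
p3 -> p1 = 1 -> 3 = 5
(p3 -> p1) <-> p1 = 5 <-> 3 = 3
((p1 -> p3) <-> (p2 <-> p2)) -> ((p3 -> p1) <-> p1) = 3 -> 3 = 5
p1 -> p1 = 3 -> 3 = 5
(p1 -> p1) <-> p2 = 5 <-> 0 = 0
!((p1 -> p1) <-> p2) = !0 = 5
(((p1 -> p3) <-> (p2 <-> p2)) -> ((p3 -> p1) <-> p1)) -> !((p1 -> p1) <-> p2) = 5 -> 5 = 5
!p2 = !0 = 5
!!p2 = !5 = 0
p3 <-> p3 = 1 <-> 1 = 5
!!p2 -> (p3 <-> p3) = 0 -> 5 = 5
p1 -> p2 = 3 -> 0 = 2
p3 -> p2 = 1 -> 0 = 4
(p1 -> p2) <-> (p3 -> p2) = 2 <-> 4 = 3
(!!p2 -> (p3 <-> p3)) -> ((p1 -> p2) <-> (p3 -> p2)) = 5 -> 3 = 3
((((p1 -> p3) <-> (p2 <-> p2)) -> ((p3 -> p1) <-> p1)) -> !((p1 -> p1) <-> p2)) <-> ((!!p2 -> (p3 <-> p3)) -> ((p1 -> p2) <-> (p3 -> p2))) = 5 <-> 3 = 3
((((p1 <-> (p3 -> p2)) -> (!p3 <-> (p1 -> p1))) -> !(p1 -> p1)) <-> (((!p3 -> p2) <-> (p1 -> p2)) -> ((p3 <-> (p3 -> p3)) -> ((p3 -> p2) <-> (p2 <-> p3))))) -> (((((p1 -> p3) <-> (p2 <-> p2)) -> ((p3 -> p1) <-> p1)) -> !((p1 -> p1) <-> p2)) <-> ((!!p2 -> (p3 <-> p3)) -> ((p1 -> p2) <-> (p3 -> p2)))) = 0 -> 3 = 5
(!((((p3 -> p1) -> (p1 <-> p2)) -> (p1 <-> p1)) <-> !(!p3 <-> p3)) <-> ((((!p1 -> !p2) <-> p2) <-> (((p3 <-> p1) <-> p2) <-> (p3 -> (p2 <-> p2)))) <-> !!(p3 <-> p2))) <-> (((((p1 <-> (p3 -> p2)) -> (!p3 <-> (p1 -> p1))) -> !(p1 -> p1)) <-> (((!p3 -> p2) <-> (p1 -> p2)) -> ((p3 <-> (p3 -> p3)) -> ((p3 -> p2) <-> (p2 <-> p3))))) -> (((((p1 -> p3) <-> (p2 <-> p2)) -> ((p3 -> p1) <-> p1)) -> !((p1 -> p1) <-> p2)) <-> ((!!p2 -> (p3 <-> p3)) -> ((p1 -> p2) <-> (p3 -> p2))))) = 3 <-> 5 = 3

3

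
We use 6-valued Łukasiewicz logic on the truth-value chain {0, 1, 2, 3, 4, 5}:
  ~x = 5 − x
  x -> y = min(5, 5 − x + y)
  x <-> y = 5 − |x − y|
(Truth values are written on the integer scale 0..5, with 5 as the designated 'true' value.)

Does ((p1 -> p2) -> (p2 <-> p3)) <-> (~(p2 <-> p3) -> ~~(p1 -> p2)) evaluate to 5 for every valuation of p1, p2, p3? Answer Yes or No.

No

Counterexample: take p1 = 0, p2 = 0, p3 = 1.
p1 -> p2 = 0 -> 0 = 5
p2 <-> p3 = 0 <-> 1 = 4
(p1 -> p2) -> (p2 <-> p3) = 5 -> 4 = 4
p2 <-> p3 = 0 <-> 1 = 4
~(p2 <-> p3) = ~4 = 1
p1 -> p2 = 0 -> 0 = 5
~(p1 -> p2) = ~5 = 0
~~(p1 -> p2) = ~0 = 5
~(p2 <-> p3) -> ~~(p1 -> p2) = 1 -> 5 = 5
((p1 -> p2) -> (p2 <-> p3)) <-> (~(p2 <-> p3) -> ~~(p1 -> p2)) = 4 <-> 5 = 4
This gives 4 ≠ 5.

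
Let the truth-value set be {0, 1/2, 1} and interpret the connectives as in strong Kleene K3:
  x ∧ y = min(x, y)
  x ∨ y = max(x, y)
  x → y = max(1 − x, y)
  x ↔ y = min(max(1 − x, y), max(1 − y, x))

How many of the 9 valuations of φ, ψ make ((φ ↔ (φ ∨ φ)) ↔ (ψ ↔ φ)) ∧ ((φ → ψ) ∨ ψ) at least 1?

2

φ = 0, ψ = 0 ↦ 1  ≥
φ = 0, ψ = 1/2 ↦ 1/2  <
φ = 0, ψ = 1 ↦ 0  <
φ = 1/2, ψ = 0 ↦ 1/2  <
φ = 1/2, ψ = 1/2 ↦ 1/2  <
φ = 1/2, ψ = 1 ↦ 1/2  <
φ = 1, ψ = 0 ↦ 0  <
φ = 1, ψ = 1/2 ↦ 1/2  <
φ = 1, ψ = 1 ↦ 1  ≥
So 2 of the 9 assignments meet the threshold.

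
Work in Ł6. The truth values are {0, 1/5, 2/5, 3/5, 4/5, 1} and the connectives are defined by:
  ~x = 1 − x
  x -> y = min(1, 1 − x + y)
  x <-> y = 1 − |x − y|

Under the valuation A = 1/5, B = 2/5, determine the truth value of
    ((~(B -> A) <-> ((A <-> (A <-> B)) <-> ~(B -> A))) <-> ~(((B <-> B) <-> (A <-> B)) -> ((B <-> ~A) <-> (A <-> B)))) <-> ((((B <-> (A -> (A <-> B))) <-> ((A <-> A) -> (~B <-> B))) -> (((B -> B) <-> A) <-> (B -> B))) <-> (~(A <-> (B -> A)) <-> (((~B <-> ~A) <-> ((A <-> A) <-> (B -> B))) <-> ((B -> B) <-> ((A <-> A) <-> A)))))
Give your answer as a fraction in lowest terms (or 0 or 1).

4/5

B -> A = 2/5 -> 1/5 = 4/5
~(B -> A) = ~4/5 = 1/5
A <-> B = 1/5 <-> 2/5 = 4/5
A <-> (A <-> B) = 1/5 <-> 4/5 = 2/5
B -> A = 2/5 -> 1/5 = 4/5
~(B -> A) = ~4/5 = 1/5
(A <-> (A <-> B)) <-> ~(B -> A) = 2/5 <-> 1/5 = 4/5
~(B -> A) <-> ((A <-> (A <-> B)) <-> ~(B -> A)) = 1/5 <-> 4/5 = 2/5
B <-> B = 2/5 <-> 2/5 = 1
A <-> B = 1/5 <-> 2/5 = 4/5
(B <-> B) <-> (A <-> B) = 1 <-> 4/5 = 4/5
~A = ~1/5 = 4/5
B <-> ~A = 2/5 <-> 4/5 = 3/5
A <-> B = 1/5 <-> 2/5 = 4/5
(B <-> ~A) <-> (A <-> B) = 3/5 <-> 4/5 = 4/5
((B <-> B) <-> (A <-> B)) -> ((B <-> ~A) <-> (A <-> B)) = 4/5 -> 4/5 = 1
~(((B <-> B) <-> (A <-> B)) -> ((B <-> ~A) <-> (A <-> B))) = ~1 = 0
(~(B -> A) <-> ((A <-> (A <-> B)) <-> ~(B -> A))) <-> ~(((B <-> B) <-> (A <-> B)) -> ((B <-> ~A) <-> (A <-> B))) = 2/5 <-> 0 = 3/5
A <-> B = 1/5 <-> 2/5 = 4/5
A -> (A <-> B) = 1/5 -> 4/5 = 1
B <-> (A -> (A <-> B)) = 2/5 <-> 1 = 2/5
A <-> A = 1/5 <-> 1/5 = 1
~B = ~2/5 = 3/5
~B <-> B = 3/5 <-> 2/5 = 4/5
(A <-> A) -> (~B <-> B) = 1 -> 4/5 = 4/5
(B <-> (A -> (A <-> B))) <-> ((A <-> A) -> (~B <-> B)) = 2/5 <-> 4/5 = 3/5
B -> B = 2/5 -> 2/5 = 1
(B -> B) <-> A = 1 <-> 1/5 = 1/5
B -> B = 2/5 -> 2/5 = 1
((B -> B) <-> A) <-> (B -> B) = 1/5 <-> 1 = 1/5
((B <-> (A -> (A <-> B))) <-> ((A <-> A) -> (~B <-> B))) -> (((B -> B) <-> A) <-> (B -> B)) = 3/5 -> 1/5 = 3/5
B -> A = 2/5 -> 1/5 = 4/5
A <-> (B -> A) = 1/5 <-> 4/5 = 2/5
~(A <-> (B -> A)) = ~2/5 = 3/5
~B = ~2/5 = 3/5
~A = ~1/5 = 4/5
~B <-> ~A = 3/5 <-> 4/5 = 4/5
A <-> A = 1/5 <-> 1/5 = 1
B -> B = 2/5 -> 2/5 = 1
(A <-> A) <-> (B -> B) = 1 <-> 1 = 1
(~B <-> ~A) <-> ((A <-> A) <-> (B -> B)) = 4/5 <-> 1 = 4/5
B -> B = 2/5 -> 2/5 = 1
A <-> A = 1/5 <-> 1/5 = 1
(A <-> A) <-> A = 1 <-> 1/5 = 1/5
(B -> B) <-> ((A <-> A) <-> A) = 1 <-> 1/5 = 1/5
((~B <-> ~A) <-> ((A <-> A) <-> (B -> B))) <-> ((B -> B) <-> ((A <-> A) <-> A)) = 4/5 <-> 1/5 = 2/5
~(A <-> (B -> A)) <-> (((~B <-> ~A) <-> ((A <-> A) <-> (B -> B))) <-> ((B -> B) <-> ((A <-> A) <-> A))) = 3/5 <-> 2/5 = 4/5
(((B <-> (A -> (A <-> B))) <-> ((A <-> A) -> (~B <-> B))) -> (((B -> B) <-> A) <-> (B -> B))) <-> (~(A <-> (B -> A)) <-> (((~B <-> ~A) <-> ((A <-> A) <-> (B -> B))) <-> ((B -> B) <-> ((A <-> A) <-> A)))) = 3/5 <-> 4/5 = 4/5
((~(B -> A) <-> ((A <-> (A <-> B)) <-> ~(B -> A))) <-> ~(((B <-> B) <-> (A <-> B)) -> ((B <-> ~A) <-> (A <-> B)))) <-> ((((B <-> (A -> (A <-> B))) <-> ((A <-> A) -> (~B <-> B))) -> (((B -> B) <-> A) <-> (B -> B))) <-> (~(A <-> (B -> A)) <-> (((~B <-> ~A) <-> ((A <-> A) <-> (B -> B))) <-> ((B -> B) <-> ((A <-> A) <-> A))))) = 3/5 <-> 4/5 = 4/5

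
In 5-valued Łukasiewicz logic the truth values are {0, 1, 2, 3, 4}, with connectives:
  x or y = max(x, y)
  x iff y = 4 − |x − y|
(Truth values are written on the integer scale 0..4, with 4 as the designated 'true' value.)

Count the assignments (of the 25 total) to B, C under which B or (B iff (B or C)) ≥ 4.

15

value 4: 15 assignments (counts)
value 3: 4 assignments
value 2: 3 assignments
value 1: 2 assignments
value 0: 1 assignment
So 15 of the 25 assignments meet the threshold.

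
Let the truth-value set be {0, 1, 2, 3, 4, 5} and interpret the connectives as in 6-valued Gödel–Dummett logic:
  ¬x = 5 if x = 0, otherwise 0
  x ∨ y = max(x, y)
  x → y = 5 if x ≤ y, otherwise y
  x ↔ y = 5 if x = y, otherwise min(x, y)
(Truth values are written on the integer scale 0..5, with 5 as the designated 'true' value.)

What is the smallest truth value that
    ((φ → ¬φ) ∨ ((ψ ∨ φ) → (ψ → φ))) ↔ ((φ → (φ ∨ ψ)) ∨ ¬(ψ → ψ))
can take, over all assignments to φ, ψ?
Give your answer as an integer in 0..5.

Take φ = 1, ψ = 2:
¬φ = ¬1 = 0
φ → ¬φ = 1 → 0 = 0
ψ ∨ φ = 2 ∨ 1 = 2
ψ → φ = 2 → 1 = 1
(ψ ∨ φ) → (ψ → φ) = 2 → 1 = 1
(φ → ¬φ) ∨ ((ψ ∨ φ) → (ψ → φ)) = 0 ∨ 1 = 1
φ ∨ ψ = 1 ∨ 2 = 2
φ → (φ ∨ ψ) = 1 → 2 = 5
ψ → ψ = 2 → 2 = 5
¬(ψ → ψ) = ¬5 = 0
(φ → (φ ∨ ψ)) ∨ ¬(ψ → ψ) = 5 ∨ 0 = 5
((φ → ¬φ) ∨ ((ψ ∨ φ) → (ψ → φ))) ↔ ((φ → (φ ∨ ψ)) ∨ ¬(ψ → ψ)) = 1 ↔ 5 = 1
No assignment yields a value below 1, so this is the minimum.

1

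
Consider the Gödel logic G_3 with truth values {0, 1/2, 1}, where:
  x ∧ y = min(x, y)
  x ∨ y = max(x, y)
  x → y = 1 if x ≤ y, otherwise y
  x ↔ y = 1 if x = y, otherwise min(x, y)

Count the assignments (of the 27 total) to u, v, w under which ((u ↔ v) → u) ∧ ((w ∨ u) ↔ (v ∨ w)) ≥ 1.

11

value 1: 11 assignments (counts)
value 1/2: 9 assignments
value 0: 7 assignments
So 11 of the 27 assignments meet the threshold.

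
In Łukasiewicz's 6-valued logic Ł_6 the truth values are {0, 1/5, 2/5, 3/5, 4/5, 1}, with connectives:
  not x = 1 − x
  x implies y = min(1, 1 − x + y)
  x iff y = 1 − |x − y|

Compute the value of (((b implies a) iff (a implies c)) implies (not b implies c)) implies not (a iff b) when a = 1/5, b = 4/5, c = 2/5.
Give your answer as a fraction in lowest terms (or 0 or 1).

b implies a = 4/5 implies 1/5 = 2/5
a implies c = 1/5 implies 2/5 = 1
(b implies a) iff (a implies c) = 2/5 iff 1 = 2/5
not b = not 4/5 = 1/5
not b implies c = 1/5 implies 2/5 = 1
((b implies a) iff (a implies c)) implies (not b implies c) = 2/5 implies 1 = 1
a iff b = 1/5 iff 4/5 = 2/5
not (a iff b) = not 2/5 = 3/5
(((b implies a) iff (a implies c)) implies (not b implies c)) implies not (a iff b) = 1 implies 3/5 = 3/5

3/5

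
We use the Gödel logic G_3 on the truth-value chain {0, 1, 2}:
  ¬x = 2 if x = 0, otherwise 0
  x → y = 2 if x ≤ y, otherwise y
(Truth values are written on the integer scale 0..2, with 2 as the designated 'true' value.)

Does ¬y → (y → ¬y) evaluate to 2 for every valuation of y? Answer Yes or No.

Yes

y = 0 ↦ 2
y = 1 ↦ 2
y = 2 ↦ 2
Every assignment gives a value ≥ 2.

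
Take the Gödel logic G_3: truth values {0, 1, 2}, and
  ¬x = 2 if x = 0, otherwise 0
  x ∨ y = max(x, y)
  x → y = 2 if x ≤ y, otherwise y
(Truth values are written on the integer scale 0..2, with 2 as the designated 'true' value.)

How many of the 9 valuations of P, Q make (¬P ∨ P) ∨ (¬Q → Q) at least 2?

8

P = 0, Q = 0 ↦ 2  ≥
P = 0, Q = 1 ↦ 2  ≥
P = 0, Q = 2 ↦ 2  ≥
P = 1, Q = 0 ↦ 1  <
P = 1, Q = 1 ↦ 2  ≥
P = 1, Q = 2 ↦ 2  ≥
P = 2, Q = 0 ↦ 2  ≥
P = 2, Q = 1 ↦ 2  ≥
P = 2, Q = 2 ↦ 2  ≥
So 8 of the 9 assignments meet the threshold.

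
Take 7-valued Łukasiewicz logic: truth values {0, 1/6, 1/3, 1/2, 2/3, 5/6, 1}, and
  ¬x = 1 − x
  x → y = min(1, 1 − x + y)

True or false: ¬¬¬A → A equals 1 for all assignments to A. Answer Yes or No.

No

Counterexample: take A = 0.
¬A = ¬0 = 1
¬¬A = ¬1 = 0
¬¬¬A = ¬0 = 1
¬¬¬A → A = 1 → 0 = 0
This gives 0 ≠ 1.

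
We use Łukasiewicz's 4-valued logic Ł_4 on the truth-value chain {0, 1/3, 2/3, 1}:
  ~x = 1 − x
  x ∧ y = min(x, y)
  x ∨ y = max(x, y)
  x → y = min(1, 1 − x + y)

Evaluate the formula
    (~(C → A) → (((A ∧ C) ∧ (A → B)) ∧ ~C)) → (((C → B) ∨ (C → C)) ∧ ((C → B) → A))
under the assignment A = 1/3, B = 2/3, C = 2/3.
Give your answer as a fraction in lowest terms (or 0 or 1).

1/3

C → A = 2/3 → 1/3 = 2/3
~(C → A) = ~2/3 = 1/3
A ∧ C = 1/3 ∧ 2/3 = 1/3
A → B = 1/3 → 2/3 = 1
(A ∧ C) ∧ (A → B) = 1/3 ∧ 1 = 1/3
~C = ~2/3 = 1/3
((A ∧ C) ∧ (A → B)) ∧ ~C = 1/3 ∧ 1/3 = 1/3
~(C → A) → (((A ∧ C) ∧ (A → B)) ∧ ~C) = 1/3 → 1/3 = 1
C → B = 2/3 → 2/3 = 1
C → C = 2/3 → 2/3 = 1
(C → B) ∨ (C → C) = 1 ∨ 1 = 1
C → B = 2/3 → 2/3 = 1
(C → B) → A = 1 → 1/3 = 1/3
((C → B) ∨ (C → C)) ∧ ((C → B) → A) = 1 ∧ 1/3 = 1/3
(~(C → A) → (((A ∧ C) ∧ (A → B)) ∧ ~C)) → (((C → B) ∨ (C → C)) ∧ ((C → B) → A)) = 1 → 1/3 = 1/3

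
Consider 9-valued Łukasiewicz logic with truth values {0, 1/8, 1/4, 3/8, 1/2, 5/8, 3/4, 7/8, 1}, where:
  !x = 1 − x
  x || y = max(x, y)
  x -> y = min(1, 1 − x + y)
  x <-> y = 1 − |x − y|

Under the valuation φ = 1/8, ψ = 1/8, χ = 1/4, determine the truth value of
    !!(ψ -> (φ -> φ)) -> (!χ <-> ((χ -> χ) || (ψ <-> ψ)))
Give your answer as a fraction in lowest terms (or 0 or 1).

3/4

φ -> φ = 1/8 -> 1/8 = 1
ψ -> (φ -> φ) = 1/8 -> 1 = 1
!(ψ -> (φ -> φ)) = !1 = 0
!!(ψ -> (φ -> φ)) = !0 = 1
!χ = !1/4 = 3/4
χ -> χ = 1/4 -> 1/4 = 1
ψ <-> ψ = 1/8 <-> 1/8 = 1
(χ -> χ) || (ψ <-> ψ) = 1 || 1 = 1
!χ <-> ((χ -> χ) || (ψ <-> ψ)) = 3/4 <-> 1 = 3/4
!!(ψ -> (φ -> φ)) -> (!χ <-> ((χ -> χ) || (ψ <-> ψ))) = 1 -> 3/4 = 3/4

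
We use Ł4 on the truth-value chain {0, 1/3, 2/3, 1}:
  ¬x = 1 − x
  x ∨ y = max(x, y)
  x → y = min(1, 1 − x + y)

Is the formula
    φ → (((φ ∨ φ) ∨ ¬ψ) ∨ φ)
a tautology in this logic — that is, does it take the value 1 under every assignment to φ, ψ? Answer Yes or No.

φ = 0, ψ = 0 ↦ 1
φ = 0, ψ = 1/3 ↦ 1
φ = 0, ψ = 2/3 ↦ 1
φ = 0, ψ = 1 ↦ 1
φ = 1/3, ψ = 0 ↦ 1
φ = 1/3, ψ = 1/3 ↦ 1
φ = 1/3, ψ = 2/3 ↦ 1
φ = 1/3, ψ = 1 ↦ 1
φ = 2/3, ψ = 0 ↦ 1
φ = 2/3, ψ = 1/3 ↦ 1
φ = 2/3, ψ = 2/3 ↦ 1
φ = 2/3, ψ = 1 ↦ 1
φ = 1, ψ = 0 ↦ 1
φ = 1, ψ = 1/3 ↦ 1
φ = 1, ψ = 2/3 ↦ 1
φ = 1, ψ = 1 ↦ 1
Every assignment gives a value ≥ 1.

Yes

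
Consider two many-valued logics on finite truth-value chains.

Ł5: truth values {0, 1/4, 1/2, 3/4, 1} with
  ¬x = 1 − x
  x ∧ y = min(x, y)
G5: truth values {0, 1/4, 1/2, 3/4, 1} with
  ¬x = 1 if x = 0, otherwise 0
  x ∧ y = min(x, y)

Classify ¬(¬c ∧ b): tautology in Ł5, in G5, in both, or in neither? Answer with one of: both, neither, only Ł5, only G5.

In Ł5: at b = 1/4, c = 0 the value is 3/4 — not a tautology.
In G5: at b = 1/4, c = 0 the value is 0 — not a tautology.

neither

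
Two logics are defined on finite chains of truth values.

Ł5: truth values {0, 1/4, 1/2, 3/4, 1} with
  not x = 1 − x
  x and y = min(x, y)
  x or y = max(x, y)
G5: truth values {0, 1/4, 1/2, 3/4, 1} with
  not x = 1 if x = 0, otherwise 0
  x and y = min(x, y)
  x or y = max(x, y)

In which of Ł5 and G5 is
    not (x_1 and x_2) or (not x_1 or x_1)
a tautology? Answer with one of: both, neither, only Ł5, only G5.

neither

In Ł5: at x_1 = 1/4, x_2 = 1/4 the value is 3/4 — not a tautology.
In G5: at x_1 = 1/4, x_2 = 1/4 the value is 1/4 — not a tautology.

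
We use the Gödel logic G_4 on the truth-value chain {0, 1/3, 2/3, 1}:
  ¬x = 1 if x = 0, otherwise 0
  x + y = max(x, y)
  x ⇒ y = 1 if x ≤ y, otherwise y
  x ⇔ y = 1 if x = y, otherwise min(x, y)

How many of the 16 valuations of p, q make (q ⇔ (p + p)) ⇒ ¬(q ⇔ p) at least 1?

6

p = 0, q = 0 ↦ 0  <
p = 0, q = 1/3 ↦ 1  ≥
p = 0, q = 2/3 ↦ 1  ≥
p = 0, q = 1 ↦ 1  ≥
p = 1/3, q = 0 ↦ 1  ≥
p = 1/3, q = 1/3 ↦ 0  <
p = 1/3, q = 2/3 ↦ 0  <
p = 1/3, q = 1 ↦ 0  <
p = 2/3, q = 0 ↦ 1  ≥
p = 2/3, q = 1/3 ↦ 0  <
p = 2/3, q = 2/3 ↦ 0  <
p = 2/3, q = 1 ↦ 0  <
p = 1, q = 0 ↦ 1  ≥
p = 1, q = 1/3 ↦ 0  <
p = 1, q = 2/3 ↦ 0  <
p = 1, q = 1 ↦ 0  <
So 6 of the 16 assignments meet the threshold.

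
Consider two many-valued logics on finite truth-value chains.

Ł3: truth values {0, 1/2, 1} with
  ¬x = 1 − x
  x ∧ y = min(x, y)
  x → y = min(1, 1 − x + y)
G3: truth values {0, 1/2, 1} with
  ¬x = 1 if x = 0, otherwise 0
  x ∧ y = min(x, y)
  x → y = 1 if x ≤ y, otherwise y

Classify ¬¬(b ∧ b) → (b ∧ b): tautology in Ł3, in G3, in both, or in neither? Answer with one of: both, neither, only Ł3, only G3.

only Ł3

In Ł3: every assignment gives 1 — tautology.
In G3: at b = 1/2 the value is 1/2 — not a tautology.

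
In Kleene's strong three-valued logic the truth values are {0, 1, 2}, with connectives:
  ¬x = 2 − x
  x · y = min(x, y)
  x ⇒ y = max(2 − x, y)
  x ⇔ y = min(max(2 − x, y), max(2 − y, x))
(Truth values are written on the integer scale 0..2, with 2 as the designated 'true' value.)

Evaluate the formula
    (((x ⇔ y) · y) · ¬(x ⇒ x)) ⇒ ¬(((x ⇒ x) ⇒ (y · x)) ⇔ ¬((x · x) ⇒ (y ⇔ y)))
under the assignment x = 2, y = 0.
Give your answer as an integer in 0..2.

2

x ⇔ y = 2 ⇔ 0 = 0
(x ⇔ y) · y = 0 · 0 = 0
x ⇒ x = 2 ⇒ 2 = 2
¬(x ⇒ x) = ¬2 = 0
((x ⇔ y) · y) · ¬(x ⇒ x) = 0 · 0 = 0
x ⇒ x = 2 ⇒ 2 = 2
y · x = 0 · 2 = 0
(x ⇒ x) ⇒ (y · x) = 2 ⇒ 0 = 0
x · x = 2 · 2 = 2
y ⇔ y = 0 ⇔ 0 = 2
(x · x) ⇒ (y ⇔ y) = 2 ⇒ 2 = 2
¬((x · x) ⇒ (y ⇔ y)) = ¬2 = 0
((x ⇒ x) ⇒ (y · x)) ⇔ ¬((x · x) ⇒ (y ⇔ y)) = 0 ⇔ 0 = 2
¬(((x ⇒ x) ⇒ (y · x)) ⇔ ¬((x · x) ⇒ (y ⇔ y))) = ¬2 = 0
(((x ⇔ y) · y) · ¬(x ⇒ x)) ⇒ ¬(((x ⇒ x) ⇒ (y · x)) ⇔ ¬((x · x) ⇒ (y ⇔ y))) = 0 ⇒ 0 = 2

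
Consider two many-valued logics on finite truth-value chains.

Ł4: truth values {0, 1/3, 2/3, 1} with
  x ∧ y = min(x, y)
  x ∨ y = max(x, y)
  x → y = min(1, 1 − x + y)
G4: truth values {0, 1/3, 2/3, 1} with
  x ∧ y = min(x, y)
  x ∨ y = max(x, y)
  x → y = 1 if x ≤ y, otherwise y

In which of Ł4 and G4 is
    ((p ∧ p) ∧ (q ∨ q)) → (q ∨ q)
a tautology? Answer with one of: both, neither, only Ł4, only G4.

both

In Ł4: every assignment gives 1 — tautology.
In G4: every assignment gives 1 — tautology.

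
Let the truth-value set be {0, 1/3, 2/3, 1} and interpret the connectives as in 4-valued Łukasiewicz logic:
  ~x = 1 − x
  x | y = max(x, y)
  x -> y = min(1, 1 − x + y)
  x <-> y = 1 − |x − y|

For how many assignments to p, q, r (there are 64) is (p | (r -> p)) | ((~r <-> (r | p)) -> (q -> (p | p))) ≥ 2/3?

value 1: 59 assignments (counts)
value 2/3: 4 assignments (counts)
value 1/3: 1 assignment
So 63 of the 64 assignments meet the threshold.

63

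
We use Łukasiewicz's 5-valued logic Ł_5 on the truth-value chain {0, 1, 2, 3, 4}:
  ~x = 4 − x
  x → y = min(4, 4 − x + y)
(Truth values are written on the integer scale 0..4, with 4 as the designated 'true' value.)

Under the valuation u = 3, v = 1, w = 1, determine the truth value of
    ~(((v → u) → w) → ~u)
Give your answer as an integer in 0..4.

v → u = 1 → 3 = 4
(v → u) → w = 4 → 1 = 1
~u = ~3 = 1
((v → u) → w) → ~u = 1 → 1 = 4
~(((v → u) → w) → ~u) = ~4 = 0

0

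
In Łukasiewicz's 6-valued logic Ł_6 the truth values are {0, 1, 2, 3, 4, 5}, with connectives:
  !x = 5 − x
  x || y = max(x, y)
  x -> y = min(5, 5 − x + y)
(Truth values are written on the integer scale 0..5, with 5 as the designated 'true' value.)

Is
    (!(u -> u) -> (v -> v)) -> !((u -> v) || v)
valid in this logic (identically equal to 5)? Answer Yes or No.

Counterexample: take u = 0, v = 0.
u -> u = 0 -> 0 = 5
!(u -> u) = !5 = 0
v -> v = 0 -> 0 = 5
!(u -> u) -> (v -> v) = 0 -> 5 = 5
u -> v = 0 -> 0 = 5
(u -> v) || v = 5 || 0 = 5
!((u -> v) || v) = !5 = 0
(!(u -> u) -> (v -> v)) -> !((u -> v) || v) = 5 -> 0 = 0
This gives 0 ≠ 5.

No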